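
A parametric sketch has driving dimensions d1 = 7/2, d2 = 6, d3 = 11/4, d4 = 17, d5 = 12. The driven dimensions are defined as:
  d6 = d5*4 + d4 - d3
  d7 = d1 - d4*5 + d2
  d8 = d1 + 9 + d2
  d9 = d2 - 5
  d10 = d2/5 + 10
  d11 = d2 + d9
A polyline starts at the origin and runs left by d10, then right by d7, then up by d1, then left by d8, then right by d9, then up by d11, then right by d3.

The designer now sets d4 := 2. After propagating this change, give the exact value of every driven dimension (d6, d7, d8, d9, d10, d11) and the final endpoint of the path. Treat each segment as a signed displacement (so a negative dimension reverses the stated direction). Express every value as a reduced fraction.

Apply edit: d4 := 2
  d6 = d5*4 + d4 - d3 = 189/4
  d7 = d1 - d4*5 + d2 = -1/2
  d8 = d1 + 9 + d2 = 37/2
  d9 = d2 - 5 = 1
  d10 = d2/5 + 10 = 56/5
  d11 = d2 + d9 = 7
Walk from origin (0, 0):
  seg 1: left by d10 = 56/5 → (-56/5, 0)
  seg 2: right by d7 = -1/2 → (-117/10, 0)
  seg 3: up by d1 = 7/2 → (-117/10, 7/2)
  seg 4: left by d8 = 37/2 → (-151/5, 7/2)
  seg 5: right by d9 = 1 → (-146/5, 7/2)
  seg 6: up by d11 = 7 → (-146/5, 21/2)
  seg 7: right by d3 = 11/4 → (-529/20, 21/2)

d6 = 189/4
d7 = -1/2
d8 = 37/2
d9 = 1
d10 = 56/5
d11 = 7
endpoint = (-529/20, 21/2)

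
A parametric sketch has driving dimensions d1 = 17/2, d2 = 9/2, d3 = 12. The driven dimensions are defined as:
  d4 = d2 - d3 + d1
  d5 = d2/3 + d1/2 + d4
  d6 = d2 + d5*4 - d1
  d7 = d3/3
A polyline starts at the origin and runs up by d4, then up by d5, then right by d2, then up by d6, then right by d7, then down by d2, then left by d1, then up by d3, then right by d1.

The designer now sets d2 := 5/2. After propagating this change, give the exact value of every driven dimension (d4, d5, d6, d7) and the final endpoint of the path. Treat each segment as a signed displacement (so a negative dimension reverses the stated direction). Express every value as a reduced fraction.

Apply edit: d2 := 5/2
  d4 = d2 - d3 + d1 = -1
  d5 = d2/3 + d1/2 + d4 = 49/12
  d6 = d2 + d5*4 - d1 = 31/3
  d7 = d3/3 = 4
Walk from origin (0, 0):
  seg 1: up by d4 = -1 → (0, -1)
  seg 2: up by d5 = 49/12 → (0, 37/12)
  seg 3: right by d2 = 5/2 → (5/2, 37/12)
  seg 4: up by d6 = 31/3 → (5/2, 161/12)
  seg 5: right by d7 = 4 → (13/2, 161/12)
  seg 6: down by d2 = 5/2 → (13/2, 131/12)
  seg 7: left by d1 = 17/2 → (-2, 131/12)
  seg 8: up by d3 = 12 → (-2, 275/12)
  seg 9: right by d1 = 17/2 → (13/2, 275/12)

d4 = -1
d5 = 49/12
d6 = 31/3
d7 = 4
endpoint = (13/2, 275/12)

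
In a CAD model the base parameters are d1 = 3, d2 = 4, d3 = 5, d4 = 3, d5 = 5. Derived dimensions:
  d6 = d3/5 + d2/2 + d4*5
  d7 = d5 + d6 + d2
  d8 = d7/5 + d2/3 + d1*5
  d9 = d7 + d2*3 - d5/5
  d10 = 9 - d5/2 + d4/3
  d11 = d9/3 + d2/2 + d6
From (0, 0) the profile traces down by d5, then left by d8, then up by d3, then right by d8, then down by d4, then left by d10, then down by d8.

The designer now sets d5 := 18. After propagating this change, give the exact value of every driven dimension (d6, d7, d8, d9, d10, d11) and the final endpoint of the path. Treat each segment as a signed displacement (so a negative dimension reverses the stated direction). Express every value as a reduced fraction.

d6 = 18
d7 = 40
d8 = 73/3
d9 = 242/5
d10 = 1
d11 = 542/15
endpoint = (-1, -121/3)

Apply edit: d5 := 18
  d6 = d3/5 + d2/2 + d4*5 = 18
  d7 = d5 + d6 + d2 = 40
  d8 = d7/5 + d2/3 + d1*5 = 73/3
  d9 = d7 + d2*3 - d5/5 = 242/5
  d10 = 9 - d5/2 + d4/3 = 1
  d11 = d9/3 + d2/2 + d6 = 542/15
Walk from origin (0, 0):
  seg 1: down by d5 = 18 → (0, -18)
  seg 2: left by d8 = 73/3 → (-73/3, -18)
  seg 3: up by d3 = 5 → (-73/3, -13)
  seg 4: right by d8 = 73/3 → (0, -13)
  seg 5: down by d4 = 3 → (0, -16)
  seg 6: left by d10 = 1 → (-1, -16)
  seg 7: down by d8 = 73/3 → (-1, -121/3)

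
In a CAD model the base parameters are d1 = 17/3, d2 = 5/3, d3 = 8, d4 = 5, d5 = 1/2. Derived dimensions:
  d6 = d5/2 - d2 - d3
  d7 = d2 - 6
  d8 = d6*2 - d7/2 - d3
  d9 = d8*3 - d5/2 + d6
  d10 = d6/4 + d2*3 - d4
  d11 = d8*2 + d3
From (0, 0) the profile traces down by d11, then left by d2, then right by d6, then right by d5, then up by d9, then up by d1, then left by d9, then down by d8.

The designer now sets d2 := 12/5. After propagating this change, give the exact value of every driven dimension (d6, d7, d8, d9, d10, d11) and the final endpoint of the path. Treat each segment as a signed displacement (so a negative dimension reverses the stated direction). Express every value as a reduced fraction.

Apply edit: d2 := 12/5
  d6 = d5/2 - d2 - d3 = -203/20
  d7 = d2 - 6 = -18/5
  d8 = d6*2 - d7/2 - d3 = -53/2
  d9 = d8*3 - d5/2 + d6 = -899/10
  d10 = d6/4 + d2*3 - d4 = -27/80
  d11 = d8*2 + d3 = -45
Walk from origin (0, 0):
  seg 1: down by d11 = -45 → (0, 45)
  seg 2: left by d2 = 12/5 → (-12/5, 45)
  seg 3: right by d6 = -203/20 → (-251/20, 45)
  seg 4: right by d5 = 1/2 → (-241/20, 45)
  seg 5: up by d9 = -899/10 → (-241/20, -449/10)
  seg 6: up by d1 = 17/3 → (-241/20, -1177/30)
  seg 7: left by d9 = -899/10 → (1557/20, -1177/30)
  seg 8: down by d8 = -53/2 → (1557/20, -191/15)

d6 = -203/20
d7 = -18/5
d8 = -53/2
d9 = -899/10
d10 = -27/80
d11 = -45
endpoint = (1557/20, -191/15)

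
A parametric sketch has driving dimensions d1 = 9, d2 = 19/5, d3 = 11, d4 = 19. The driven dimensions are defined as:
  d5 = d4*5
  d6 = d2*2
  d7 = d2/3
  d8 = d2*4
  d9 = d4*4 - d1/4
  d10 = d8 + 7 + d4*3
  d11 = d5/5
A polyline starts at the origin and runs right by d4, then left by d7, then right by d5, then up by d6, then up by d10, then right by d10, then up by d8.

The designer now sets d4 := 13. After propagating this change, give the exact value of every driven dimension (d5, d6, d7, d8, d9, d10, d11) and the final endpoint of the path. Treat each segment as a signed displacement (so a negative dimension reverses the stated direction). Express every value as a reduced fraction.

d5 = 65
d6 = 38/5
d7 = 19/15
d8 = 76/5
d9 = 199/4
d10 = 306/5
d11 = 13
endpoint = (2069/15, 84)

Apply edit: d4 := 13
  d5 = d4*5 = 65
  d6 = d2*2 = 38/5
  d7 = d2/3 = 19/15
  d8 = d2*4 = 76/5
  d9 = d4*4 - d1/4 = 199/4
  d10 = d8 + 7 + d4*3 = 306/5
  d11 = d5/5 = 13
Walk from origin (0, 0):
  seg 1: right by d4 = 13 → (13, 0)
  seg 2: left by d7 = 19/15 → (176/15, 0)
  seg 3: right by d5 = 65 → (1151/15, 0)
  seg 4: up by d6 = 38/5 → (1151/15, 38/5)
  seg 5: up by d10 = 306/5 → (1151/15, 344/5)
  seg 6: right by d10 = 306/5 → (2069/15, 344/5)
  seg 7: up by d8 = 76/5 → (2069/15, 84)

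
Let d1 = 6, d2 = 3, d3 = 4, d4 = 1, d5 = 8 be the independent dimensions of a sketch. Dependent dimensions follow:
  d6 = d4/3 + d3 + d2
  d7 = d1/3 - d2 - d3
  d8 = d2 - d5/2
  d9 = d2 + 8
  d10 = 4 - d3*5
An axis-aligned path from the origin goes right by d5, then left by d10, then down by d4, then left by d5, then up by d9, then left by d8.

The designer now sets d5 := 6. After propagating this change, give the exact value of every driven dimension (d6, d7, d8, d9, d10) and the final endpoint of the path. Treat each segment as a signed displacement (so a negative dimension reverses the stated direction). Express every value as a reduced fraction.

Apply edit: d5 := 6
  d6 = d4/3 + d3 + d2 = 22/3
  d7 = d1/3 - d2 - d3 = -5
  d8 = d2 - d5/2 = 0
  d9 = d2 + 8 = 11
  d10 = 4 - d3*5 = -16
Walk from origin (0, 0):
  seg 1: right by d5 = 6 → (6, 0)
  seg 2: left by d10 = -16 → (22, 0)
  seg 3: down by d4 = 1 → (22, -1)
  seg 4: left by d5 = 6 → (16, -1)
  seg 5: up by d9 = 11 → (16, 10)
  seg 6: left by d8 = 0 → (16, 10)

d6 = 22/3
d7 = -5
d8 = 0
d9 = 11
d10 = -16
endpoint = (16, 10)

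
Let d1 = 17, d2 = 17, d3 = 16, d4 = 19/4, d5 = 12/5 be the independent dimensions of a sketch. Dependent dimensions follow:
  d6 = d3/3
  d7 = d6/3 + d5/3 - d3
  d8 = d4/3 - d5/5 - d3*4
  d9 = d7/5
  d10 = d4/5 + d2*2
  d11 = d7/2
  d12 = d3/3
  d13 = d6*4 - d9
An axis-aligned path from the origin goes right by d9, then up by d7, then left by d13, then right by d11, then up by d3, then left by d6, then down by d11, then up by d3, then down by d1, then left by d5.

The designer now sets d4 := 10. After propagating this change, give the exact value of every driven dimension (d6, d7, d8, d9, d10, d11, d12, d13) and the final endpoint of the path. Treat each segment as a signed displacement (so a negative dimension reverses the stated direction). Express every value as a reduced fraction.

Apply edit: d4 := 10
  d6 = d3/3 = 16/3
  d7 = d6/3 + d5/3 - d3 = -604/45
  d8 = d4/3 - d5/5 - d3*4 = -4586/75
  d9 = d7/5 = -604/225
  d10 = d4/5 + d2*2 = 36
  d11 = d7/2 = -302/45
  d12 = d3/3 = 16/3
  d13 = d6*4 - d9 = 5404/225
Walk from origin (0, 0):
  seg 1: right by d9 = -604/225 → (-604/225, 0)
  seg 2: up by d7 = -604/45 → (-604/225, -604/45)
  seg 3: left by d13 = 5404/225 → (-6008/225, -604/45)
  seg 4: right by d11 = -302/45 → (-2506/75, -604/45)
  seg 5: up by d3 = 16 → (-2506/75, 116/45)
  seg 6: left by d6 = 16/3 → (-2906/75, 116/45)
  seg 7: down by d11 = -302/45 → (-2906/75, 418/45)
  seg 8: up by d3 = 16 → (-2906/75, 1138/45)
  seg 9: down by d1 = 17 → (-2906/75, 373/45)
  seg 10: left by d5 = 12/5 → (-3086/75, 373/45)

d6 = 16/3
d7 = -604/45
d8 = -4586/75
d9 = -604/225
d10 = 36
d11 = -302/45
d12 = 16/3
d13 = 5404/225
endpoint = (-3086/75, 373/45)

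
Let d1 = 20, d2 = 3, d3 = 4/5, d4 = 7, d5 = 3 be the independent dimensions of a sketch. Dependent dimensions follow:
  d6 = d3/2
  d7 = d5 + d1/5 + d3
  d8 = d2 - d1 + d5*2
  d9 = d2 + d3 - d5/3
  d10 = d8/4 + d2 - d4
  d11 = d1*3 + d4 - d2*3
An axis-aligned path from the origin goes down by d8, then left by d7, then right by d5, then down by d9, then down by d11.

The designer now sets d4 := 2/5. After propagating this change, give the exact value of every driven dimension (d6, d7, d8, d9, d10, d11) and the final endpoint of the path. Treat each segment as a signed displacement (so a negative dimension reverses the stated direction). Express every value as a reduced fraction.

Apply edit: d4 := 2/5
  d6 = d3/2 = 2/5
  d7 = d5 + d1/5 + d3 = 39/5
  d8 = d2 - d1 + d5*2 = -11
  d9 = d2 + d3 - d5/3 = 14/5
  d10 = d8/4 + d2 - d4 = -3/20
  d11 = d1*3 + d4 - d2*3 = 257/5
Walk from origin (0, 0):
  seg 1: down by d8 = -11 → (0, 11)
  seg 2: left by d7 = 39/5 → (-39/5, 11)
  seg 3: right by d5 = 3 → (-24/5, 11)
  seg 4: down by d9 = 14/5 → (-24/5, 41/5)
  seg 5: down by d11 = 257/5 → (-24/5, -216/5)

d6 = 2/5
d7 = 39/5
d8 = -11
d9 = 14/5
d10 = -3/20
d11 = 257/5
endpoint = (-24/5, -216/5)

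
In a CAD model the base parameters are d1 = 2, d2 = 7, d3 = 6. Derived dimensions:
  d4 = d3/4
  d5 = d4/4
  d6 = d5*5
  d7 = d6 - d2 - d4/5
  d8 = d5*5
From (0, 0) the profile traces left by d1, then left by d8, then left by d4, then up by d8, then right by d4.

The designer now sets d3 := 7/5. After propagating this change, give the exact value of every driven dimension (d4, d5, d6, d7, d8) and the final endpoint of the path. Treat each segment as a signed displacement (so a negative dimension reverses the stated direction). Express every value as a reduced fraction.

d4 = 7/20
d5 = 7/80
d6 = 7/16
d7 = -2653/400
d8 = 7/16
endpoint = (-39/16, 7/16)

Apply edit: d3 := 7/5
  d4 = d3/4 = 7/20
  d5 = d4/4 = 7/80
  d6 = d5*5 = 7/16
  d7 = d6 - d2 - d4/5 = -2653/400
  d8 = d5*5 = 7/16
Walk from origin (0, 0):
  seg 1: left by d1 = 2 → (-2, 0)
  seg 2: left by d8 = 7/16 → (-39/16, 0)
  seg 3: left by d4 = 7/20 → (-223/80, 0)
  seg 4: up by d8 = 7/16 → (-223/80, 7/16)
  seg 5: right by d4 = 7/20 → (-39/16, 7/16)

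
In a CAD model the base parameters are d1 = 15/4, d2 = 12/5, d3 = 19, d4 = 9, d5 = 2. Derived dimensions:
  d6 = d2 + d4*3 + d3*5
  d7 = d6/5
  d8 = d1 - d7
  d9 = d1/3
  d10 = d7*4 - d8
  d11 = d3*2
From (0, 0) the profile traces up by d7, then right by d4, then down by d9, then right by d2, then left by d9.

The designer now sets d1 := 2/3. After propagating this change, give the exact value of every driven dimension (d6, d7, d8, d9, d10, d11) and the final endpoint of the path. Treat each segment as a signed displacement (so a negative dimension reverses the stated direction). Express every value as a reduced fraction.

Apply edit: d1 := 2/3
  d6 = d2 + d4*3 + d3*5 = 622/5
  d7 = d6/5 = 622/25
  d8 = d1 - d7 = -1816/75
  d9 = d1/3 = 2/9
  d10 = d7*4 - d8 = 1856/15
  d11 = d3*2 = 38
Walk from origin (0, 0):
  seg 1: up by d7 = 622/25 → (0, 622/25)
  seg 2: right by d4 = 9 → (9, 622/25)
  seg 3: down by d9 = 2/9 → (9, 5548/225)
  seg 4: right by d2 = 12/5 → (57/5, 5548/225)
  seg 5: left by d9 = 2/9 → (503/45, 5548/225)

d6 = 622/5
d7 = 622/25
d8 = -1816/75
d9 = 2/9
d10 = 1856/15
d11 = 38
endpoint = (503/45, 5548/225)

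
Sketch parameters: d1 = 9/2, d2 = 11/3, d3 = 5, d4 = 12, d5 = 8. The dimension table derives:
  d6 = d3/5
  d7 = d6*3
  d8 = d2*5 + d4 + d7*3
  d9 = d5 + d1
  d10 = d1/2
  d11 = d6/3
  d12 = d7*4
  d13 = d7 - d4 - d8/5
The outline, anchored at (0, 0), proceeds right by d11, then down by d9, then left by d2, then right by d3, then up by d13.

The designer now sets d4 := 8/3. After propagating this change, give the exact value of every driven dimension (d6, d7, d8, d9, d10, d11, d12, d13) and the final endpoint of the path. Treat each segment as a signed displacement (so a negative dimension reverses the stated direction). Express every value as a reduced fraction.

Apply edit: d4 := 8/3
  d6 = d3/5 = 1
  d7 = d6*3 = 3
  d8 = d2*5 + d4 + d7*3 = 30
  d9 = d5 + d1 = 25/2
  d10 = d1/2 = 9/4
  d11 = d6/3 = 1/3
  d12 = d7*4 = 12
  d13 = d7 - d4 - d8/5 = -17/3
Walk from origin (0, 0):
  seg 1: right by d11 = 1/3 → (1/3, 0)
  seg 2: down by d9 = 25/2 → (1/3, -25/2)
  seg 3: left by d2 = 11/3 → (-10/3, -25/2)
  seg 4: right by d3 = 5 → (5/3, -25/2)
  seg 5: up by d13 = -17/3 → (5/3, -109/6)

d6 = 1
d7 = 3
d8 = 30
d9 = 25/2
d10 = 9/4
d11 = 1/3
d12 = 12
d13 = -17/3
endpoint = (5/3, -109/6)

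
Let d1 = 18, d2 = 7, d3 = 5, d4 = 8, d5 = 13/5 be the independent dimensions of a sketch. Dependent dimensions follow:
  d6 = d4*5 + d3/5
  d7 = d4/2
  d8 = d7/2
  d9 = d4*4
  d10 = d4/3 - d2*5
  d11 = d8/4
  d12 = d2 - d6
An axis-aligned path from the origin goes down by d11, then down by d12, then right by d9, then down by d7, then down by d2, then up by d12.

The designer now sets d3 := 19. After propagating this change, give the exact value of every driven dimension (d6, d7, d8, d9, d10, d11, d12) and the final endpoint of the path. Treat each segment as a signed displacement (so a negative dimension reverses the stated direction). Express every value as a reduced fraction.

Apply edit: d3 := 19
  d6 = d4*5 + d3/5 = 219/5
  d7 = d4/2 = 4
  d8 = d7/2 = 2
  d9 = d4*4 = 32
  d10 = d4/3 - d2*5 = -97/3
  d11 = d8/4 = 1/2
  d12 = d2 - d6 = -184/5
Walk from origin (0, 0):
  seg 1: down by d11 = 1/2 → (0, -1/2)
  seg 2: down by d12 = -184/5 → (0, 363/10)
  seg 3: right by d9 = 32 → (32, 363/10)
  seg 4: down by d7 = 4 → (32, 323/10)
  seg 5: down by d2 = 7 → (32, 253/10)
  seg 6: up by d12 = -184/5 → (32, -23/2)

d6 = 219/5
d7 = 4
d8 = 2
d9 = 32
d10 = -97/3
d11 = 1/2
d12 = -184/5
endpoint = (32, -23/2)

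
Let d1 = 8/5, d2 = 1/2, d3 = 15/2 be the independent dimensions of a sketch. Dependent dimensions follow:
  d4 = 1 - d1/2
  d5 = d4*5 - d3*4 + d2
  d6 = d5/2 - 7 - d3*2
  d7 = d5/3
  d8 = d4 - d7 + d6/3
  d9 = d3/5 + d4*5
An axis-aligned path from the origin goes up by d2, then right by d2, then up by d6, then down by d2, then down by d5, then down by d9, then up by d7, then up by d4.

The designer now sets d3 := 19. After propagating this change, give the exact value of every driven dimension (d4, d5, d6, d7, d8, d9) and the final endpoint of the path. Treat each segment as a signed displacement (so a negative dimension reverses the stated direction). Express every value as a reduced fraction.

Apply edit: d3 := 19
  d4 = 1 - d1/2 = 1/5
  d5 = d4*5 - d3*4 + d2 = -149/2
  d6 = d5/2 - 7 - d3*2 = -329/4
  d7 = d5/3 = -149/6
  d8 = d4 - d7 + d6/3 = -143/60
  d9 = d3/5 + d4*5 = 24/5
Walk from origin (0, 0):
  seg 1: up by d2 = 1/2 → (0, 1/2)
  seg 2: right by d2 = 1/2 → (1/2, 1/2)
  seg 3: up by d6 = -329/4 → (1/2, -327/4)
  seg 4: down by d2 = 1/2 → (1/2, -329/4)
  seg 5: down by d5 = -149/2 → (1/2, -31/4)
  seg 6: down by d9 = 24/5 → (1/2, -251/20)
  seg 7: up by d7 = -149/6 → (1/2, -2243/60)
  seg 8: up by d4 = 1/5 → (1/2, -2231/60)

d4 = 1/5
d5 = -149/2
d6 = -329/4
d7 = -149/6
d8 = -143/60
d9 = 24/5
endpoint = (1/2, -2231/60)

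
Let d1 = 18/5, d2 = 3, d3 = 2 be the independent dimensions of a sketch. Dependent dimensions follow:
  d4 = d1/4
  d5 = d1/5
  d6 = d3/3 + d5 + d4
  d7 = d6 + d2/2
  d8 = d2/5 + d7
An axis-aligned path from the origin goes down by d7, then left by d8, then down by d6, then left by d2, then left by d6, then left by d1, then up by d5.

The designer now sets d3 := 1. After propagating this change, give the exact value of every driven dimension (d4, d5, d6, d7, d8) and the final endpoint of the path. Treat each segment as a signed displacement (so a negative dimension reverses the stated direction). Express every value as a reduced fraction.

d4 = 9/10
d5 = 18/25
d6 = 293/150
d7 = 259/75
d8 = 304/75
endpoint = (-1891/150, -703/150)

Apply edit: d3 := 1
  d4 = d1/4 = 9/10
  d5 = d1/5 = 18/25
  d6 = d3/3 + d5 + d4 = 293/150
  d7 = d6 + d2/2 = 259/75
  d8 = d2/5 + d7 = 304/75
Walk from origin (0, 0):
  seg 1: down by d7 = 259/75 → (0, -259/75)
  seg 2: left by d8 = 304/75 → (-304/75, -259/75)
  seg 3: down by d6 = 293/150 → (-304/75, -811/150)
  seg 4: left by d2 = 3 → (-529/75, -811/150)
  seg 5: left by d6 = 293/150 → (-1351/150, -811/150)
  seg 6: left by d1 = 18/5 → (-1891/150, -811/150)
  seg 7: up by d5 = 18/25 → (-1891/150, -703/150)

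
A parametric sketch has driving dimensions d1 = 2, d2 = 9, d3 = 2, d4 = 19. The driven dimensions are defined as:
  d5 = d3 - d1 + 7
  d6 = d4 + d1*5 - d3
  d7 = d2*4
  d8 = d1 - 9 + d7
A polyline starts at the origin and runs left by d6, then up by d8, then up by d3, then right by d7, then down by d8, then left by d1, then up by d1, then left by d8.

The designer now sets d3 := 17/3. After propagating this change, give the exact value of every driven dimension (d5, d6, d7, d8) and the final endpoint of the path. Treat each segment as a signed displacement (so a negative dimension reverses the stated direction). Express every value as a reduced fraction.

d5 = 32/3
d6 = 70/3
d7 = 36
d8 = 29
endpoint = (-55/3, 23/3)

Apply edit: d3 := 17/3
  d5 = d3 - d1 + 7 = 32/3
  d6 = d4 + d1*5 - d3 = 70/3
  d7 = d2*4 = 36
  d8 = d1 - 9 + d7 = 29
Walk from origin (0, 0):
  seg 1: left by d6 = 70/3 → (-70/3, 0)
  seg 2: up by d8 = 29 → (-70/3, 29)
  seg 3: up by d3 = 17/3 → (-70/3, 104/3)
  seg 4: right by d7 = 36 → (38/3, 104/3)
  seg 5: down by d8 = 29 → (38/3, 17/3)
  seg 6: left by d1 = 2 → (32/3, 17/3)
  seg 7: up by d1 = 2 → (32/3, 23/3)
  seg 8: left by d8 = 29 → (-55/3, 23/3)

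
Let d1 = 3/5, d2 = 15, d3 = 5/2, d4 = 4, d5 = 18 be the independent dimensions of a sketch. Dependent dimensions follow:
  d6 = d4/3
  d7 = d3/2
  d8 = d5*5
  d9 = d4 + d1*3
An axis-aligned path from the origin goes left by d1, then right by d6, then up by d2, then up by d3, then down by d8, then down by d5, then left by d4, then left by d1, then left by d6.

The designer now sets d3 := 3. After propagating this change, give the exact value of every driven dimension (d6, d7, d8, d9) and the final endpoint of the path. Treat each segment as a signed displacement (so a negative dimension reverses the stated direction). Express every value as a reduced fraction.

d6 = 4/3
d7 = 3/2
d8 = 90
d9 = 29/5
endpoint = (-26/5, -90)

Apply edit: d3 := 3
  d6 = d4/3 = 4/3
  d7 = d3/2 = 3/2
  d8 = d5*5 = 90
  d9 = d4 + d1*3 = 29/5
Walk from origin (0, 0):
  seg 1: left by d1 = 3/5 → (-3/5, 0)
  seg 2: right by d6 = 4/3 → (11/15, 0)
  seg 3: up by d2 = 15 → (11/15, 15)
  seg 4: up by d3 = 3 → (11/15, 18)
  seg 5: down by d8 = 90 → (11/15, -72)
  seg 6: down by d5 = 18 → (11/15, -90)
  seg 7: left by d4 = 4 → (-49/15, -90)
  seg 8: left by d1 = 3/5 → (-58/15, -90)
  seg 9: left by d6 = 4/3 → (-26/5, -90)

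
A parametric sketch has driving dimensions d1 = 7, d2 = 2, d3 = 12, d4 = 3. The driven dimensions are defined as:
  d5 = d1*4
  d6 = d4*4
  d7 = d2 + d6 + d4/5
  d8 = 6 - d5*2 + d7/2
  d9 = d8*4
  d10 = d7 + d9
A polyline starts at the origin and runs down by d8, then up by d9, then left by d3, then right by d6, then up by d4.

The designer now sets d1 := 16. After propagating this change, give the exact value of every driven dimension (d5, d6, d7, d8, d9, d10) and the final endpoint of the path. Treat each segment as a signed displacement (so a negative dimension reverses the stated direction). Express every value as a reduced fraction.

d5 = 64
d6 = 12
d7 = 73/5
d8 = -1147/10
d9 = -2294/5
d10 = -2221/5
endpoint = (0, -3411/10)

Apply edit: d1 := 16
  d5 = d1*4 = 64
  d6 = d4*4 = 12
  d7 = d2 + d6 + d4/5 = 73/5
  d8 = 6 - d5*2 + d7/2 = -1147/10
  d9 = d8*4 = -2294/5
  d10 = d7 + d9 = -2221/5
Walk from origin (0, 0):
  seg 1: down by d8 = -1147/10 → (0, 1147/10)
  seg 2: up by d9 = -2294/5 → (0, -3441/10)
  seg 3: left by d3 = 12 → (-12, -3441/10)
  seg 4: right by d6 = 12 → (0, -3441/10)
  seg 5: up by d4 = 3 → (0, -3411/10)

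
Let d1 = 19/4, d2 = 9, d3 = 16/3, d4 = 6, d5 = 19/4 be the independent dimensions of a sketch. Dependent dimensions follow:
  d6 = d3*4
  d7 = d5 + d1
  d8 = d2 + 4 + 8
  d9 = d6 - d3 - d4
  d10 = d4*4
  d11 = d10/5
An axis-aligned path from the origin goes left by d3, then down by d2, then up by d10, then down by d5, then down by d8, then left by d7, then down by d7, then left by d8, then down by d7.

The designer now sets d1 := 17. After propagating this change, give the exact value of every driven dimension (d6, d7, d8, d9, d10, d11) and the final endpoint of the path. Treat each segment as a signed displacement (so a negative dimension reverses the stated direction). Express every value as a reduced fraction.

Apply edit: d1 := 17
  d6 = d3*4 = 64/3
  d7 = d5 + d1 = 87/4
  d8 = d2 + 4 + 8 = 21
  d9 = d6 - d3 - d4 = 10
  d10 = d4*4 = 24
  d11 = d10/5 = 24/5
Walk from origin (0, 0):
  seg 1: left by d3 = 16/3 → (-16/3, 0)
  seg 2: down by d2 = 9 → (-16/3, -9)
  seg 3: up by d10 = 24 → (-16/3, 15)
  seg 4: down by d5 = 19/4 → (-16/3, 41/4)
  seg 5: down by d8 = 21 → (-16/3, -43/4)
  seg 6: left by d7 = 87/4 → (-325/12, -43/4)
  seg 7: down by d7 = 87/4 → (-325/12, -65/2)
  seg 8: left by d8 = 21 → (-577/12, -65/2)
  seg 9: down by d7 = 87/4 → (-577/12, -217/4)

d6 = 64/3
d7 = 87/4
d8 = 21
d9 = 10
d10 = 24
d11 = 24/5
endpoint = (-577/12, -217/4)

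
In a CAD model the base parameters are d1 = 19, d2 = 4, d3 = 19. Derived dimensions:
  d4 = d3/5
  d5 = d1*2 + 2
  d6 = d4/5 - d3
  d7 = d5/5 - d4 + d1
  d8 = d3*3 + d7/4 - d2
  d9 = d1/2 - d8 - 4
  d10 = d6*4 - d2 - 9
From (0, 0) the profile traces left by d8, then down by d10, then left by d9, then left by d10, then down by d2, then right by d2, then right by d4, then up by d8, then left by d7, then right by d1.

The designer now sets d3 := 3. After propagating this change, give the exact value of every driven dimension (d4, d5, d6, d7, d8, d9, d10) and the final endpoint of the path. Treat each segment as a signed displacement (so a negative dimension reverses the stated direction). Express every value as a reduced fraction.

d4 = 3/5
d5 = 40
d6 = -72/25
d7 = 132/5
d8 = 58/5
d9 = -61/10
d10 = -613/25
endpoint = (811/50, 803/25)

Apply edit: d3 := 3
  d4 = d3/5 = 3/5
  d5 = d1*2 + 2 = 40
  d6 = d4/5 - d3 = -72/25
  d7 = d5/5 - d4 + d1 = 132/5
  d8 = d3*3 + d7/4 - d2 = 58/5
  d9 = d1/2 - d8 - 4 = -61/10
  d10 = d6*4 - d2 - 9 = -613/25
Walk from origin (0, 0):
  seg 1: left by d8 = 58/5 → (-58/5, 0)
  seg 2: down by d10 = -613/25 → (-58/5, 613/25)
  seg 3: left by d9 = -61/10 → (-11/2, 613/25)
  seg 4: left by d10 = -613/25 → (951/50, 613/25)
  seg 5: down by d2 = 4 → (951/50, 513/25)
  seg 6: right by d2 = 4 → (1151/50, 513/25)
  seg 7: right by d4 = 3/5 → (1181/50, 513/25)
  seg 8: up by d8 = 58/5 → (1181/50, 803/25)
  seg 9: left by d7 = 132/5 → (-139/50, 803/25)
  seg 10: right by d1 = 19 → (811/50, 803/25)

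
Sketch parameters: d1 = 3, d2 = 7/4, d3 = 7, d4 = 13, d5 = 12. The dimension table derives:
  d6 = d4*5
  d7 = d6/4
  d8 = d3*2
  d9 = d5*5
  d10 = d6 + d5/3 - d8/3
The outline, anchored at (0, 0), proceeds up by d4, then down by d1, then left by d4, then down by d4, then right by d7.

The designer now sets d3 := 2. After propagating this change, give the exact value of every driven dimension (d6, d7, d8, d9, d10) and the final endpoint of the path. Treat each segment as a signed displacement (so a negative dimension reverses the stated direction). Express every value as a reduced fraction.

d6 = 65
d7 = 65/4
d8 = 4
d9 = 60
d10 = 203/3
endpoint = (13/4, -3)

Apply edit: d3 := 2
  d6 = d4*5 = 65
  d7 = d6/4 = 65/4
  d8 = d3*2 = 4
  d9 = d5*5 = 60
  d10 = d6 + d5/3 - d8/3 = 203/3
Walk from origin (0, 0):
  seg 1: up by d4 = 13 → (0, 13)
  seg 2: down by d1 = 3 → (0, 10)
  seg 3: left by d4 = 13 → (-13, 10)
  seg 4: down by d4 = 13 → (-13, -3)
  seg 5: right by d7 = 65/4 → (13/4, -3)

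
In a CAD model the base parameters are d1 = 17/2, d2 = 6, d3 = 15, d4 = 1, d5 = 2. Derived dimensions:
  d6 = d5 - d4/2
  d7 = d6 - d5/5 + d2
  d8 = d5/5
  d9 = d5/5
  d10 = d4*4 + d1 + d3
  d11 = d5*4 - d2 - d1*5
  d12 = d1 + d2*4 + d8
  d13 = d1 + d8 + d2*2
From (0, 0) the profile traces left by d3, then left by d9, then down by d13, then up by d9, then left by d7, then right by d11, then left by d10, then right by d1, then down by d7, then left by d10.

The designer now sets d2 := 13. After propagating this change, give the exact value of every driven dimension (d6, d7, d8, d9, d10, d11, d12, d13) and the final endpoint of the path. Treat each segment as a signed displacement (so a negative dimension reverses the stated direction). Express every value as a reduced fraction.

d6 = 3/2
d7 = 141/10
d8 = 2/5
d9 = 2/5
d10 = 55/2
d11 = -95/2
d12 = 609/10
d13 = 349/10
endpoint = (-247/2, -243/5)

Apply edit: d2 := 13
  d6 = d5 - d4/2 = 3/2
  d7 = d6 - d5/5 + d2 = 141/10
  d8 = d5/5 = 2/5
  d9 = d5/5 = 2/5
  d10 = d4*4 + d1 + d3 = 55/2
  d11 = d5*4 - d2 - d1*5 = -95/2
  d12 = d1 + d2*4 + d8 = 609/10
  d13 = d1 + d8 + d2*2 = 349/10
Walk from origin (0, 0):
  seg 1: left by d3 = 15 → (-15, 0)
  seg 2: left by d9 = 2/5 → (-77/5, 0)
  seg 3: down by d13 = 349/10 → (-77/5, -349/10)
  seg 4: up by d9 = 2/5 → (-77/5, -69/2)
  seg 5: left by d7 = 141/10 → (-59/2, -69/2)
  seg 6: right by d11 = -95/2 → (-77, -69/2)
  seg 7: left by d10 = 55/2 → (-209/2, -69/2)
  seg 8: right by d1 = 17/2 → (-96, -69/2)
  seg 9: down by d7 = 141/10 → (-96, -243/5)
  seg 10: left by d10 = 55/2 → (-247/2, -243/5)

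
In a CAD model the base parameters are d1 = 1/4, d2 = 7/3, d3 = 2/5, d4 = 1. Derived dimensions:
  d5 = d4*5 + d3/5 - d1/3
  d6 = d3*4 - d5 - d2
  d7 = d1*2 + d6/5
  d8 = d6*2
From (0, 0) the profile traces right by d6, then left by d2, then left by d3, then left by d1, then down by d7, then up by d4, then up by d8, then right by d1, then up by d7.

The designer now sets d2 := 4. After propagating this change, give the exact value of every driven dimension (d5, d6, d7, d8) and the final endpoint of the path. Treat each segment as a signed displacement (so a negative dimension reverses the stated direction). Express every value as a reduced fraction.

d5 = 1499/300
d6 = -2219/300
d7 = -1469/1500
d8 = -2219/150
endpoint = (-3539/300, -2069/150)

Apply edit: d2 := 4
  d5 = d4*5 + d3/5 - d1/3 = 1499/300
  d6 = d3*4 - d5 - d2 = -2219/300
  d7 = d1*2 + d6/5 = -1469/1500
  d8 = d6*2 = -2219/150
Walk from origin (0, 0):
  seg 1: right by d6 = -2219/300 → (-2219/300, 0)
  seg 2: left by d2 = 4 → (-3419/300, 0)
  seg 3: left by d3 = 2/5 → (-3539/300, 0)
  seg 4: left by d1 = 1/4 → (-1807/150, 0)
  seg 5: down by d7 = -1469/1500 → (-1807/150, 1469/1500)
  seg 6: up by d4 = 1 → (-1807/150, 2969/1500)
  seg 7: up by d8 = -2219/150 → (-1807/150, -6407/500)
  seg 8: right by d1 = 1/4 → (-3539/300, -6407/500)
  seg 9: up by d7 = -1469/1500 → (-3539/300, -2069/150)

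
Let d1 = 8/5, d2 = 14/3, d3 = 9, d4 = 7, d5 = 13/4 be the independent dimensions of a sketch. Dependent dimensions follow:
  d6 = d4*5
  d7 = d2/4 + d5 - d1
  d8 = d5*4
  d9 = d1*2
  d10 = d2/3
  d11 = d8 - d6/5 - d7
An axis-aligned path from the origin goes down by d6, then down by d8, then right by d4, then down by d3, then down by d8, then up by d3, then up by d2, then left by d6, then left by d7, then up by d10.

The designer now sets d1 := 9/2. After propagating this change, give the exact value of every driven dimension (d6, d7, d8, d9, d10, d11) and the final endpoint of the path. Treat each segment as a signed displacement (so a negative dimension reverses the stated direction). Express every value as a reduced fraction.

d6 = 35
d7 = -1/12
d8 = 13
d9 = 9
d10 = 14/9
d11 = 73/12
endpoint = (-335/12, -493/9)

Apply edit: d1 := 9/2
  d6 = d4*5 = 35
  d7 = d2/4 + d5 - d1 = -1/12
  d8 = d5*4 = 13
  d9 = d1*2 = 9
  d10 = d2/3 = 14/9
  d11 = d8 - d6/5 - d7 = 73/12
Walk from origin (0, 0):
  seg 1: down by d6 = 35 → (0, -35)
  seg 2: down by d8 = 13 → (0, -48)
  seg 3: right by d4 = 7 → (7, -48)
  seg 4: down by d3 = 9 → (7, -57)
  seg 5: down by d8 = 13 → (7, -70)
  seg 6: up by d3 = 9 → (7, -61)
  seg 7: up by d2 = 14/3 → (7, -169/3)
  seg 8: left by d6 = 35 → (-28, -169/3)
  seg 9: left by d7 = -1/12 → (-335/12, -169/3)
  seg 10: up by d10 = 14/9 → (-335/12, -493/9)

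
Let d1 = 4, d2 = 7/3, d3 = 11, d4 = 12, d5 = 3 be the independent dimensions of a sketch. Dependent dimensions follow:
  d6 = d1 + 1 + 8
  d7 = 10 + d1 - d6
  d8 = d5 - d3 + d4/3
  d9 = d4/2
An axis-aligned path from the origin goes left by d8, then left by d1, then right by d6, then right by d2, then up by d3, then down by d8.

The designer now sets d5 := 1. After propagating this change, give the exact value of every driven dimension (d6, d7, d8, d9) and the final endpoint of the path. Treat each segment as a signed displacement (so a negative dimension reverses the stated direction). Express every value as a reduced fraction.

d6 = 13
d7 = 1
d8 = -6
d9 = 6
endpoint = (52/3, 17)

Apply edit: d5 := 1
  d6 = d1 + 1 + 8 = 13
  d7 = 10 + d1 - d6 = 1
  d8 = d5 - d3 + d4/3 = -6
  d9 = d4/2 = 6
Walk from origin (0, 0):
  seg 1: left by d8 = -6 → (6, 0)
  seg 2: left by d1 = 4 → (2, 0)
  seg 3: right by d6 = 13 → (15, 0)
  seg 4: right by d2 = 7/3 → (52/3, 0)
  seg 5: up by d3 = 11 → (52/3, 11)
  seg 6: down by d8 = -6 → (52/3, 17)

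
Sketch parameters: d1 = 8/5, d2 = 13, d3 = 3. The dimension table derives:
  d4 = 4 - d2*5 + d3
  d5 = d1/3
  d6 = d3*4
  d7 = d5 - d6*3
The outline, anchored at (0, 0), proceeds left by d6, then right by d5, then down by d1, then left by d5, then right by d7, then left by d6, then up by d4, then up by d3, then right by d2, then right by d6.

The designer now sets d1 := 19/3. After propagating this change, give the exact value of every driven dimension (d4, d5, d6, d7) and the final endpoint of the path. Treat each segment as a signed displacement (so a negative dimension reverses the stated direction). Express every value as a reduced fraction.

d4 = -58
d5 = 19/9
d6 = 12
d7 = -305/9
endpoint = (-296/9, -184/3)

Apply edit: d1 := 19/3
  d4 = 4 - d2*5 + d3 = -58
  d5 = d1/3 = 19/9
  d6 = d3*4 = 12
  d7 = d5 - d6*3 = -305/9
Walk from origin (0, 0):
  seg 1: left by d6 = 12 → (-12, 0)
  seg 2: right by d5 = 19/9 → (-89/9, 0)
  seg 3: down by d1 = 19/3 → (-89/9, -19/3)
  seg 4: left by d5 = 19/9 → (-12, -19/3)
  seg 5: right by d7 = -305/9 → (-413/9, -19/3)
  seg 6: left by d6 = 12 → (-521/9, -19/3)
  seg 7: up by d4 = -58 → (-521/9, -193/3)
  seg 8: up by d3 = 3 → (-521/9, -184/3)
  seg 9: right by d2 = 13 → (-404/9, -184/3)
  seg 10: right by d6 = 12 → (-296/9, -184/3)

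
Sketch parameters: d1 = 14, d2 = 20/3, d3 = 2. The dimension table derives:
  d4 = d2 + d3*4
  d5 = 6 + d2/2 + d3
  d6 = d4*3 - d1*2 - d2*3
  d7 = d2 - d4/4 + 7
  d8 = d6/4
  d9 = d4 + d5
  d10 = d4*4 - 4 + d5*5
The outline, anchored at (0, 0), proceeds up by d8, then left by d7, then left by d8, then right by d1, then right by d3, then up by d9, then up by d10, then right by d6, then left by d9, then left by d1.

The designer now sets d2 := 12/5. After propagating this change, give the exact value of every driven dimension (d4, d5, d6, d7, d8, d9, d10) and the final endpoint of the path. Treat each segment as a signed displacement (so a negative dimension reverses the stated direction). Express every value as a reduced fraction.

Apply edit: d2 := 12/5
  d4 = d2 + d3*4 = 52/5
  d5 = 6 + d2/2 + d3 = 46/5
  d6 = d4*3 - d1*2 - d2*3 = -4
  d7 = d2 - d4/4 + 7 = 34/5
  d8 = d6/4 = -1
  d9 = d4 + d5 = 98/5
  d10 = d4*4 - 4 + d5*5 = 418/5
Walk from origin (0, 0):
  seg 1: up by d8 = -1 → (0, -1)
  seg 2: left by d7 = 34/5 → (-34/5, -1)
  seg 3: left by d8 = -1 → (-29/5, -1)
  seg 4: right by d1 = 14 → (41/5, -1)
  seg 5: right by d3 = 2 → (51/5, -1)
  seg 6: up by d9 = 98/5 → (51/5, 93/5)
  seg 7: up by d10 = 418/5 → (51/5, 511/5)
  seg 8: right by d6 = -4 → (31/5, 511/5)
  seg 9: left by d9 = 98/5 → (-67/5, 511/5)
  seg 10: left by d1 = 14 → (-137/5, 511/5)

d4 = 52/5
d5 = 46/5
d6 = -4
d7 = 34/5
d8 = -1
d9 = 98/5
d10 = 418/5
endpoint = (-137/5, 511/5)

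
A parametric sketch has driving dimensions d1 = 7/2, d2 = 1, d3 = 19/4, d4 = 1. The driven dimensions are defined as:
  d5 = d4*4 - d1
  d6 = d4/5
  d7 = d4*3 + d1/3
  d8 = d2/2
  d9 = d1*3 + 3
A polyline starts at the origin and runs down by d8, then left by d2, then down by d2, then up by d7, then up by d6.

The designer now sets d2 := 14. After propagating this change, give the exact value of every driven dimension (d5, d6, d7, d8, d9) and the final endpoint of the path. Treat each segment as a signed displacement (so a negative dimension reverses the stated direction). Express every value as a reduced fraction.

Apply edit: d2 := 14
  d5 = d4*4 - d1 = 1/2
  d6 = d4/5 = 1/5
  d7 = d4*3 + d1/3 = 25/6
  d8 = d2/2 = 7
  d9 = d1*3 + 3 = 27/2
Walk from origin (0, 0):
  seg 1: down by d8 = 7 → (0, -7)
  seg 2: left by d2 = 14 → (-14, -7)
  seg 3: down by d2 = 14 → (-14, -21)
  seg 4: up by d7 = 25/6 → (-14, -101/6)
  seg 5: up by d6 = 1/5 → (-14, -499/30)

d5 = 1/2
d6 = 1/5
d7 = 25/6
d8 = 7
d9 = 27/2
endpoint = (-14, -499/30)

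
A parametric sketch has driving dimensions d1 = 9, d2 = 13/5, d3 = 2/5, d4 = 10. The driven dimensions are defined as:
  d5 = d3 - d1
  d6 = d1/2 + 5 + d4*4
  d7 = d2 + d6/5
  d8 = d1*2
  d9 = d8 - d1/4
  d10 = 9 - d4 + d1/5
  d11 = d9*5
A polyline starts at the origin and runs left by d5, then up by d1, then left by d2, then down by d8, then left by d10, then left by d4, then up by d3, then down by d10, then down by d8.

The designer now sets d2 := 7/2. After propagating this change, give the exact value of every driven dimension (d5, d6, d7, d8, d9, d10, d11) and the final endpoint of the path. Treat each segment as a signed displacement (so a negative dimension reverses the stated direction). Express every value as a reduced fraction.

Apply edit: d2 := 7/2
  d5 = d3 - d1 = -43/5
  d6 = d1/2 + 5 + d4*4 = 99/2
  d7 = d2 + d6/5 = 67/5
  d8 = d1*2 = 18
  d9 = d8 - d1/4 = 63/4
  d10 = 9 - d4 + d1/5 = 4/5
  d11 = d9*5 = 315/4
Walk from origin (0, 0):
  seg 1: left by d5 = -43/5 → (43/5, 0)
  seg 2: up by d1 = 9 → (43/5, 9)
  seg 3: left by d2 = 7/2 → (51/10, 9)
  seg 4: down by d8 = 18 → (51/10, -9)
  seg 5: left by d10 = 4/5 → (43/10, -9)
  seg 6: left by d4 = 10 → (-57/10, -9)
  seg 7: up by d3 = 2/5 → (-57/10, -43/5)
  seg 8: down by d10 = 4/5 → (-57/10, -47/5)
  seg 9: down by d8 = 18 → (-57/10, -137/5)

d5 = -43/5
d6 = 99/2
d7 = 67/5
d8 = 18
d9 = 63/4
d10 = 4/5
d11 = 315/4
endpoint = (-57/10, -137/5)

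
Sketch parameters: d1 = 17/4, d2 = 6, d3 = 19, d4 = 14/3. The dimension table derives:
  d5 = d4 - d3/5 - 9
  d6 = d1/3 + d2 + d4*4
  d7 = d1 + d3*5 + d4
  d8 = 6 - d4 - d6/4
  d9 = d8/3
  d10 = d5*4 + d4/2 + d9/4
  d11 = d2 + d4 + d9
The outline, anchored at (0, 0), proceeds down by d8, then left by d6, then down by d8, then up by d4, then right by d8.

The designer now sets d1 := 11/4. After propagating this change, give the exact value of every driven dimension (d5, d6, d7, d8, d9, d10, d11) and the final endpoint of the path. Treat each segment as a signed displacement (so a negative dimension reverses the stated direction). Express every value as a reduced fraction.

Apply edit: d1 := 11/4
  d5 = d4 - d3/5 - 9 = -122/15
  d6 = d1/3 + d2 + d4*4 = 307/12
  d7 = d1 + d3*5 + d4 = 1229/12
  d8 = 6 - d4 - d6/4 = -81/16
  d9 = d8/3 = -27/16
  d10 = d5*4 + d4/2 + d9/4 = -9799/320
  d11 = d2 + d4 + d9 = 431/48
Walk from origin (0, 0):
  seg 1: down by d8 = -81/16 → (0, 81/16)
  seg 2: left by d6 = 307/12 → (-307/12, 81/16)
  seg 3: down by d8 = -81/16 → (-307/12, 81/8)
  seg 4: up by d4 = 14/3 → (-307/12, 355/24)
  seg 5: right by d8 = -81/16 → (-1471/48, 355/24)

d5 = -122/15
d6 = 307/12
d7 = 1229/12
d8 = -81/16
d9 = -27/16
d10 = -9799/320
d11 = 431/48
endpoint = (-1471/48, 355/24)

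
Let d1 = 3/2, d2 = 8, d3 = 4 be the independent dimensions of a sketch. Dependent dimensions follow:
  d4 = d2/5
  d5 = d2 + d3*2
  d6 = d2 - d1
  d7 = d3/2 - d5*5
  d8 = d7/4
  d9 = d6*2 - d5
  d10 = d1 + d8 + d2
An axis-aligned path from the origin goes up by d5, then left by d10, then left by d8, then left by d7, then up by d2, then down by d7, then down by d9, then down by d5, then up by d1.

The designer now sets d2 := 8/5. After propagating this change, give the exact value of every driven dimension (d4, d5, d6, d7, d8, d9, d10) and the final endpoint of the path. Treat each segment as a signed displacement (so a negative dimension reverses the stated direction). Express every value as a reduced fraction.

d4 = 8/25
d5 = 48/5
d6 = 1/10
d7 = -46
d8 = -23/2
d9 = -47/5
d10 = -42/5
endpoint = (659/10, 117/2)

Apply edit: d2 := 8/5
  d4 = d2/5 = 8/25
  d5 = d2 + d3*2 = 48/5
  d6 = d2 - d1 = 1/10
  d7 = d3/2 - d5*5 = -46
  d8 = d7/4 = -23/2
  d9 = d6*2 - d5 = -47/5
  d10 = d1 + d8 + d2 = -42/5
Walk from origin (0, 0):
  seg 1: up by d5 = 48/5 → (0, 48/5)
  seg 2: left by d10 = -42/5 → (42/5, 48/5)
  seg 3: left by d8 = -23/2 → (199/10, 48/5)
  seg 4: left by d7 = -46 → (659/10, 48/5)
  seg 5: up by d2 = 8/5 → (659/10, 56/5)
  seg 6: down by d7 = -46 → (659/10, 286/5)
  seg 7: down by d9 = -47/5 → (659/10, 333/5)
  seg 8: down by d5 = 48/5 → (659/10, 57)
  seg 9: up by d1 = 3/2 → (659/10, 117/2)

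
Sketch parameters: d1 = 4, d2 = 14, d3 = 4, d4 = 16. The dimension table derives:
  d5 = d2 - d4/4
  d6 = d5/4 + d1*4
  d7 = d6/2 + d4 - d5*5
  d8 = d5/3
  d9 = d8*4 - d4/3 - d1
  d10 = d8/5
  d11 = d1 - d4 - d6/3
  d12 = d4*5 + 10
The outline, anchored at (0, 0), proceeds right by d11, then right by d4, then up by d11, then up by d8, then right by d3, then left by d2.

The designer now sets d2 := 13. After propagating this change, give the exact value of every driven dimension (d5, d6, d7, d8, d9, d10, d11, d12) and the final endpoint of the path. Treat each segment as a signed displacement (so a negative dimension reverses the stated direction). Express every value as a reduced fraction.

Apply edit: d2 := 13
  d5 = d2 - d4/4 = 9
  d6 = d5/4 + d1*4 = 73/4
  d7 = d6/2 + d4 - d5*5 = -159/8
  d8 = d5/3 = 3
  d9 = d8*4 - d4/3 - d1 = 8/3
  d10 = d8/5 = 3/5
  d11 = d1 - d4 - d6/3 = -217/12
  d12 = d4*5 + 10 = 90
Walk from origin (0, 0):
  seg 1: right by d11 = -217/12 → (-217/12, 0)
  seg 2: right by d4 = 16 → (-25/12, 0)
  seg 3: up by d11 = -217/12 → (-25/12, -217/12)
  seg 4: up by d8 = 3 → (-25/12, -181/12)
  seg 5: right by d3 = 4 → (23/12, -181/12)
  seg 6: left by d2 = 13 → (-133/12, -181/12)

d5 = 9
d6 = 73/4
d7 = -159/8
d8 = 3
d9 = 8/3
d10 = 3/5
d11 = -217/12
d12 = 90
endpoint = (-133/12, -181/12)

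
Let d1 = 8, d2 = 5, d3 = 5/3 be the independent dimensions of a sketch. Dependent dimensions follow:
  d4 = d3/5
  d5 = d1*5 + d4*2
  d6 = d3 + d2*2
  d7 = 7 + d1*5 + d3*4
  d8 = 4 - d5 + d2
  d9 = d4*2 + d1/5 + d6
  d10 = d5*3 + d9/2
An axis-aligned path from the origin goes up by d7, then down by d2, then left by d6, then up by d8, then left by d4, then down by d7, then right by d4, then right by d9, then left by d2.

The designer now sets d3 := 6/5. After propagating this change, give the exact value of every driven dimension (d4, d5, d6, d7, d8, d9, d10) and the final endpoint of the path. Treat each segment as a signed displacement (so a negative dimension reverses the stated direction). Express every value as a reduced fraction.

d4 = 6/25
d5 = 1012/25
d6 = 56/5
d7 = 259/5
d8 = -787/25
d9 = 332/25
d10 = 3202/25
endpoint = (-73/25, -912/25)

Apply edit: d3 := 6/5
  d4 = d3/5 = 6/25
  d5 = d1*5 + d4*2 = 1012/25
  d6 = d3 + d2*2 = 56/5
  d7 = 7 + d1*5 + d3*4 = 259/5
  d8 = 4 - d5 + d2 = -787/25
  d9 = d4*2 + d1/5 + d6 = 332/25
  d10 = d5*3 + d9/2 = 3202/25
Walk from origin (0, 0):
  seg 1: up by d7 = 259/5 → (0, 259/5)
  seg 2: down by d2 = 5 → (0, 234/5)
  seg 3: left by d6 = 56/5 → (-56/5, 234/5)
  seg 4: up by d8 = -787/25 → (-56/5, 383/25)
  seg 5: left by d4 = 6/25 → (-286/25, 383/25)
  seg 6: down by d7 = 259/5 → (-286/25, -912/25)
  seg 7: right by d4 = 6/25 → (-56/5, -912/25)
  seg 8: right by d9 = 332/25 → (52/25, -912/25)
  seg 9: left by d2 = 5 → (-73/25, -912/25)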